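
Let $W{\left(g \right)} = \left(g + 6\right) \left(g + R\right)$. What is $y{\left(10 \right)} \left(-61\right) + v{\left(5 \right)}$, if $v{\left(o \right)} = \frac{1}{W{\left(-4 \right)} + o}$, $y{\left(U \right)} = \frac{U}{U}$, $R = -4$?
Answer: $- \frac{672}{11} \approx -61.091$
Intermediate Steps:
$y{\left(U \right)} = 1$
$W{\left(g \right)} = \left(-4 + g\right) \left(6 + g\right)$ ($W{\left(g \right)} = \left(g + 6\right) \left(g - 4\right) = \left(6 + g\right) \left(-4 + g\right) = \left(-4 + g\right) \left(6 + g\right)$)
$v{\left(o \right)} = \frac{1}{-16 + o}$ ($v{\left(o \right)} = \frac{1}{\left(-24 + \left(-4\right)^{2} + 2 \left(-4\right)\right) + o} = \frac{1}{\left(-24 + 16 - 8\right) + o} = \frac{1}{-16 + o}$)
$y{\left(10 \right)} \left(-61\right) + v{\left(5 \right)} = 1 \left(-61\right) + \frac{1}{-16 + 5} = -61 + \frac{1}{-11} = -61 - \frac{1}{11} = - \frac{672}{11}$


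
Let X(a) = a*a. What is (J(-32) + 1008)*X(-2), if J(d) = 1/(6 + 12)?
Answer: 36290/9 ≈ 4032.2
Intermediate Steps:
J(d) = 1/18
X(a) = a²
(J(-32) + 1008)*X(-2) = (1/18 + 1008)*(-2)² = (18145/18)*4 = 36290/9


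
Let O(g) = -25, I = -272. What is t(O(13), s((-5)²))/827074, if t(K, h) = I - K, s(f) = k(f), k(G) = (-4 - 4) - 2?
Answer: -247/827074 ≈ -0.00029864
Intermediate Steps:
k(G) = -10 (k(G) = -8 - 2 = -10)
s(f) = -10
t(K, h) = -272 - K
t(O(13), s((-5)²))/827074 = (-272 - 1*(-25))/827074 = (-272 + 25)*(1/827074) = -247*1/827074 = -247/827074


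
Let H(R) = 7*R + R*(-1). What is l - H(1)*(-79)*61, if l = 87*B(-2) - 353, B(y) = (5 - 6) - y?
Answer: 28648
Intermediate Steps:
H(R) = 6*R (H(R) = 7*R - R = 6*R)
B(y) = -1 - y
l = -266 (l = 87*(-1 - 1*(-2)) - 353 = 87*(-1 + 2) - 353 = 87*1 - 353 = 87 - 353 = -266)
l - H(1)*(-79)*61 = -266 - (6*1)*(-79)*61 = -266 - 6*(-79)*61 = -266 - (-474)*61 = -266 - 1*(-28914) = -266 + 28914 = 28648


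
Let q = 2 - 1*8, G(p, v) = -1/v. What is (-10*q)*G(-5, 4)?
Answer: -15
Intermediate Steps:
q = -6 (q = 2 - 8 = -6)
(-10*q)*G(-5, 4) = (-10*(-6))*(-1/4) = 60*(-1*1/4) = 60*(-1/4) = -15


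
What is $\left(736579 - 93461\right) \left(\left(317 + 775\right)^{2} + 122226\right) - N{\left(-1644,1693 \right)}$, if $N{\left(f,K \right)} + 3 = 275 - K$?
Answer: $845500804841$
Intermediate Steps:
$N{\left(f,K \right)} = 272 - K$ ($N{\left(f,K \right)} = -3 - \left(-275 + K\right) = 272 - K$)
$\left(736579 - 93461\right) \left(\left(317 + 775\right)^{2} + 122226\right) - N{\left(-1644,1693 \right)} = \left(736579 - 93461\right) \left(\left(317 + 775\right)^{2} + 122226\right) - \left(272 - 1693\right) = 643118 \left(1092^{2} + 122226\right) - \left(272 - 1693\right) = 643118 \left(1192464 + 122226\right) - -1421 = 643118 \cdot 1314690 + 1421 = 845500803420 + 1421 = 845500804841$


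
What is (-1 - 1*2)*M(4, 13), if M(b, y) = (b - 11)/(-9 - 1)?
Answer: -21/10 ≈ -2.1000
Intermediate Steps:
M(b, y) = 11/10 - b/10 (M(b, y) = (-11 + b)/(-10) = (-11 + b)*(-⅒) = 11/10 - b/10)
(-1 - 1*2)*M(4, 13) = (-1 - 1*2)*(11/10 - ⅒*4) = (-1 - 2)*(11/10 - ⅖) = -3*7/10 = -21/10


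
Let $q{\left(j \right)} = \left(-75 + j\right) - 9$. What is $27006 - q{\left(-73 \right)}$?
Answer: $27163$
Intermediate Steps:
$q{\left(j \right)} = -84 + j$
$27006 - q{\left(-73 \right)} = 27006 - \left(-84 - 73\right) = 27006 - -157 = 27006 + 157 = 27163$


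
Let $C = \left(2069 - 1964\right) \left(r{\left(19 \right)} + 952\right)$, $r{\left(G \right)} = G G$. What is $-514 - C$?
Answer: $-138379$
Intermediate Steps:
$r{\left(G \right)} = G^{2}$
$C = 137865$ ($C = \left(2069 - 1964\right) \left(19^{2} + 952\right) = 105 \left(361 + 952\right) = 105 \cdot 1313 = 137865$)
$-514 - C = -514 - 137865 = -138379$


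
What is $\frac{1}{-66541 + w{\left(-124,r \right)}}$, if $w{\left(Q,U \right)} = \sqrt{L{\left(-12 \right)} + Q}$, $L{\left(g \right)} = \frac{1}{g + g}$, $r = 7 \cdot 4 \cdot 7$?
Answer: $- \frac{1596984}{106264915321} - \frac{2 i \sqrt{17862}}{106264915321} \approx -1.5028 \cdot 10^{-5} - 2.5154 \cdot 10^{-9} i$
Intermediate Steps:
$r = 196$ ($r = 28 \cdot 7 = 196$)
$L{\left(g \right)} = \frac{1}{2 g}$
$w{\left(Q,U \right)} = \sqrt{- \frac{1}{24} + Q}$ ($w{\left(Q,U \right)} = \sqrt{\frac{1}{2 \left(-12\right)} + Q} = \sqrt{\frac{1}{2} \left(- \frac{1}{12}\right) + Q} = \sqrt{- \frac{1}{24} + Q}$)
$\frac{1}{-66541 + w{\left(-124,r \right)}} = \frac{1}{-66541 + \frac{\sqrt{-6 + 144 \left(-124\right)}}{12}} = \frac{1}{-66541 + \frac{\sqrt{-6 - 17856}}{12}} = \frac{1}{-66541 + \frac{\sqrt{-17862}}{12}} = \frac{1}{-66541 + \frac{i \sqrt{17862}}{12}}$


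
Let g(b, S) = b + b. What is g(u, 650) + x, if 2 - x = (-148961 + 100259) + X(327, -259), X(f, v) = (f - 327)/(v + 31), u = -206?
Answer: 48292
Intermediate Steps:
X(f, v) = (-327 + f)/(31 + v)
g(b, S) = 2*b
x = 48704 (x = 2 - ((-148961 + 100259) + (-327 + 327)/(31 - 259)) = 2 - (-48702 + 0/(-228)) = 2 - (-48702 - 1/228*0) = 2 - (-48702 + 0) = 2 - 1*(-48702) = 2 + 48702 = 48704)
g(u, 650) + x = 2*(-206) + 48704 = -412 + 48704 = 48292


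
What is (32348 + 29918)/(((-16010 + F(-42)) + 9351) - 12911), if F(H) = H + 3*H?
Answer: -31133/9869 ≈ -3.1546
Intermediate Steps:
F(H) = 4*H
(32348 + 29918)/(((-16010 + F(-42)) + 9351) - 12911) = (32348 + 29918)/(((-16010 + 4*(-42)) + 9351) - 12911) = 62266/(((-16010 - 168) + 9351) - 12911) = 62266/((-16178 + 9351) - 12911) = 62266/(-6827 - 12911) = 62266/(-19738) = 62266*(-1/19738) = -31133/9869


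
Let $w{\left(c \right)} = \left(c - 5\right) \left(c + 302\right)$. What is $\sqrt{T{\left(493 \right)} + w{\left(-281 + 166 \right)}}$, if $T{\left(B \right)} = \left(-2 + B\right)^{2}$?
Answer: $\sqrt{218641} \approx 467.59$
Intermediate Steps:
$w{\left(c \right)} = \left(-5 + c\right) \left(302 + c\right)$
$\sqrt{T{\left(493 \right)} + w{\left(-281 + 166 \right)}} = \sqrt{\left(-2 + 493\right)^{2} + \left(-1510 + \left(-281 + 166\right)^{2} + 297 \left(-281 + 166\right)\right)} = \sqrt{491^{2} + \left(-1510 + \left(-115\right)^{2} + 297 \left(-115\right)\right)} = \sqrt{241081 - 22440} = \sqrt{218641}$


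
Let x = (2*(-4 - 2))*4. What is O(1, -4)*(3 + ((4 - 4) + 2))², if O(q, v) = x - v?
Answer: -1100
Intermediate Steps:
x = -48 (x = (2*(-6))*4 = -12*4 = -48)
O(q, v) = -48 - v
O(1, -4)*(3 + ((4 - 4) + 2))² = (-48 - 1*(-4))*(3 + ((4 - 4) + 2))² = (-48 + 4)*(3 + (0 + 2))² = -44*(3 + 2)² = -44*5² = -44*25 = -1100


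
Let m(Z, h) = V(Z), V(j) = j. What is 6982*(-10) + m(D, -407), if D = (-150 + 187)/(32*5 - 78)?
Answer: -5725203/82 ≈ -69820.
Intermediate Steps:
D = 37/82 (D = 37/(160 - 78) = 37/82 ≈ 0.45122)
m(Z, h) = Z
6982*(-10) + m(D, -407) = 6982*(-10) + 37/82 = -69820 + 37/82 = -5725203/82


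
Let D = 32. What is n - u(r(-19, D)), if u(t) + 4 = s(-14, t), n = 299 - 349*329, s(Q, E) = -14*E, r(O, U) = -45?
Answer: -115148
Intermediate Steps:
n = -114522 (n = 299 - 114821 = -114522)
u(t) = -4 - 14*t
n - u(r(-19, D)) = -114522 - (-4 - 14*(-45)) = -114522 - (-4 + 630) = -114522 - 1*626 = -114522 - 626 = -115148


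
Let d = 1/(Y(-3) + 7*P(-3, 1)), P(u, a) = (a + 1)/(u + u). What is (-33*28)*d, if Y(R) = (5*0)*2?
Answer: 396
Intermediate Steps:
P(u, a) = (1 + a)/(2*u) (P(u, a) = (1 + a)/((2*u)) = (1 + a)*(1/(2*u)) = (1 + a)/(2*u))
Y(R) = 0 (Y(R) = 0*2 = 0)
d = -3/7 (d = 1/(0 + 7*((½)*(1 + 1)/(-3))) = 1/(0 + 7*((½)*(-⅓)*2)) = 1/(0 + 7*(-⅓)) = 1/(0 - 7/3) = 1/(-7/3) = -3/7 ≈ -0.42857)
(-33*28)*d = -33*28*(-3/7) = -924*(-3/7) = 396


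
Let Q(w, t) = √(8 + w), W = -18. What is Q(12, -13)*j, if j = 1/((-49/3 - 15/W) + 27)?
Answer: 4*√5/23 ≈ 0.38888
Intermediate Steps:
j = 2/23 (j = 1/((-49/3 - 15/(-18)) + 27) = 1/((-49*⅓ - 15*(-1/18)) + 27) = 1/((-49/3 + ⅚) + 27) = 1/(-31/2 + 27) = 1/(23/2) = 2/23 ≈ 0.086957)
Q(12, -13)*j = √(8 + 12)*(2/23) = √20*(2/23) = (2*√5)*(2/23) = 4*√5/23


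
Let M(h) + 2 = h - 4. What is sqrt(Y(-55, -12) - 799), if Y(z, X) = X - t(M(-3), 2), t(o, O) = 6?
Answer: I*sqrt(817) ≈ 28.583*I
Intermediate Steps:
M(h) = -6 + h (M(h) = -2 + (h - 4) = -2 + (-4 + h) = -6 + h)
Y(z, X) = -6 + X (Y(z, X) = X - 1*6 = X - 6 = -6 + X)
sqrt(Y(-55, -12) - 799) = sqrt((-6 - 12) - 799) = sqrt(-18 - 799) = sqrt(-817) = I*sqrt(817)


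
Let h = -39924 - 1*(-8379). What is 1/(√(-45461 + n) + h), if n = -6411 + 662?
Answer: -701/22114183 - I*√5690/331712745 ≈ -3.1699e-5 - 2.274e-7*I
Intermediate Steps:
n = -5749
h = -31545 (h = -39924 + 8379 = -31545)
1/(√(-45461 + n) + h) = 1/(√(-45461 - 5749) - 31545) = 1/(√(-51210) - 31545) = 1/(3*I*√5690 - 31545) = 1/(-31545 + 3*I*√5690)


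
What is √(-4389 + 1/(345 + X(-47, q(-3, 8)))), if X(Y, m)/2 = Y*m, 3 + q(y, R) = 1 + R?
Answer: 2*I*√52625262/219 ≈ 66.25*I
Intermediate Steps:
q(y, R) = -2 + R (q(y, R) = -3 + (1 + R) = -2 + R)
X(Y, m) = 2*Y*m (X(Y, m) = 2*(Y*m) = 2*Y*m)
√(-4389 + 1/(345 + X(-47, q(-3, 8)))) = √(-4389 + 1/(345 + 2*(-47)*(-2 + 8))) = √(-4389 + 1/(345 + 2*(-47)*6)) = √(-4389 + 1/(345 - 564)) = √(-4389 + 1/(-219)) = √(-4389 - 1/219) = √(-961192/219) = 2*I*√52625262/219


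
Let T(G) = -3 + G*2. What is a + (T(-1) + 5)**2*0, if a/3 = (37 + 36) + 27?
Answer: 300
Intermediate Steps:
T(G) = -3 + 2*G
a = 300 (a = 3*((37 + 36) + 27) = 3*(73 + 27) = 3*100 = 300)
a + (T(-1) + 5)**2*0 = 300 + ((-3 + 2*(-1)) + 5)**2*0 = 300 + ((-3 - 2) + 5)**2*0 = 300 + (-5 + 5)**2*0 = 300 + 0**2*0 = 300 + 0*0 = 300 + 0 = 300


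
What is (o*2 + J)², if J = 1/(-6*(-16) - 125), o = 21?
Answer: 1481089/841 ≈ 1761.1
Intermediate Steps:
J = -1/29 (J = 1/(96 - 125) = 1/(-29) = -1/29 ≈ -0.034483)
(o*2 + J)² = (21*2 - 1/29)² = (42 - 1/29)² = (1217/29)² = 1481089/841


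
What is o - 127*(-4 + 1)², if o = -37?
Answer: -1180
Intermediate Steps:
o - 127*(-4 + 1)² = -37 - 127*(-4 + 1)² = -37 - 127*(-3)² = -37 - 127*9 = -37 - 1143 = -1180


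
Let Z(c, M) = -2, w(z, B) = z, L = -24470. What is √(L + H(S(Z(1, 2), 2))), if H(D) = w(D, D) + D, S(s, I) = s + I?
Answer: I*√24470 ≈ 156.43*I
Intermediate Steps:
S(s, I) = I + s
H(D) = 2*D (H(D) = D + D = 2*D)
√(L + H(S(Z(1, 2), 2))) = √(-24470 + 2*(2 - 2)) = √(-24470 + 2*0) = √(-24470 + 0) = √(-24470) = I*√24470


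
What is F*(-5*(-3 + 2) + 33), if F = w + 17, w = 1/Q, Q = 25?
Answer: 16188/25 ≈ 647.52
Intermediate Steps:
w = 1/25 ≈ 0.040000
F = 426/25 (F = 1/25 + 17 = 426/25 ≈ 17.040)
F*(-5*(-3 + 2) + 33) = 426*(-5*(-3 + 2) + 33)/25 = 426*(-5*(-1) + 33)/25 = 426*(5 + 33)/25 = (426/25)*38 = 16188/25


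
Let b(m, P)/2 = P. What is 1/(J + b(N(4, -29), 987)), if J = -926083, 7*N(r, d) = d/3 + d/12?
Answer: -1/924109 ≈ -1.0821e-6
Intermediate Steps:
N(r, d) = 5*d/84 (N(r, d) = (d/3 + d/12)/7 = (5*d/12)/7 = 5*d/84)
b(m, P) = 2*P
1/(J + b(N(4, -29), 987)) = 1/(-926083 + 2*987) = 1/(-926083 + 1974) = 1/(-924109) = -1/924109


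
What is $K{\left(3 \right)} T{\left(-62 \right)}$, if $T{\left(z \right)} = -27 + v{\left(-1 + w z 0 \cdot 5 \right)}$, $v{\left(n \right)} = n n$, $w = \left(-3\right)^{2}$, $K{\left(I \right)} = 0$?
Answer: $0$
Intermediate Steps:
$w = 9$
$v{\left(n \right)} = n^{2}$
$T{\left(z \right)} = -26$ ($T{\left(z \right)} = -27 + \left(-1 + 9 z 0 \cdot 5\right)^{2} = -27 + \left(-1 + 9 \cdot 0 \cdot 5\right)^{2} = -27 + \left(-1 + 9 \cdot 0\right)^{2} = -27 + \left(-1 + 0\right)^{2} = -27 + \left(-1\right)^{2} = -27 + 1 = -26$)
$K{\left(3 \right)} T{\left(-62 \right)} = 0 \left(-26\right) = 0$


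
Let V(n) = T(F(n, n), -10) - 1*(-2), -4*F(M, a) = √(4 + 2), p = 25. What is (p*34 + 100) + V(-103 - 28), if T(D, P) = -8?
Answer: 944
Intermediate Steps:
F(M, a) = -√6/4 (F(M, a) = -√(4 + 2)/4 = -√6/4)
V(n) = -6 (V(n) = -8 - 1*(-2) = -8 + 2 = -6)
(p*34 + 100) + V(-103 - 28) = (25*34 + 100) - 6 = (850 + 100) - 6 = 950 - 6 = 944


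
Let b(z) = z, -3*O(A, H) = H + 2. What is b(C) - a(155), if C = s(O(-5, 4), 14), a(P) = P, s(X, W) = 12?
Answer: -143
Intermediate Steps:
O(A, H) = -⅔ - H/3 (O(A, H) = -(H + 2)/3 = -(2 + H)/3 = -⅔ - H/3)
C = 12
b(C) - a(155) = 12 - 1*155 = 12 - 155 = -143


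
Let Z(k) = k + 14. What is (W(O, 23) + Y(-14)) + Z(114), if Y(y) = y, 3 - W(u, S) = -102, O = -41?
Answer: 219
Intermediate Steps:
W(u, S) = 105 (W(u, S) = 3 - 1*(-102) = 3 + 102 = 105)
Z(k) = 14 + k
(W(O, 23) + Y(-14)) + Z(114) = (105 - 14) + (14 + 114) = 91 + 128 = 219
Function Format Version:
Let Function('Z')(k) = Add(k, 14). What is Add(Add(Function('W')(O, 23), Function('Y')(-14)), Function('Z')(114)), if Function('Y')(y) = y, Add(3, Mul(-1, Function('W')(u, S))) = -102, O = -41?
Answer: 219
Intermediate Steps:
Function('W')(u, S) = 105 (Function('W')(u, S) = Add(3, Mul(-1, -102)) = Add(3, 102) = 105)
Function('Z')(k) = Add(14, k)
Add(Add(Function('W')(O, 23), Function('Y')(-14)), Function('Z')(114)) = Add(Add(105, -14), Add(14, 114)) = Add(91, 128) = 219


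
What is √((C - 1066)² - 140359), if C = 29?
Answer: 3*√103890 ≈ 966.96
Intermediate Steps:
√((C - 1066)² - 140359) = √((29 - 1066)² - 140359) = √((-1037)² - 140359) = √(1075369 - 140359) = √935010 = 3*√103890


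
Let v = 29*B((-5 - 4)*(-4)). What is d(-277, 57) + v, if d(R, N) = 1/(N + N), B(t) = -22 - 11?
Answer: -109097/114 ≈ -956.99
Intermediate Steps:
B(t) = -33
d(R, N) = 1/(2*N)
v = -957 (v = 29*(-33) = -957)
d(-277, 57) + v = (1/2)/57 - 957 = (1/2)*(1/57) - 957 = 1/114 - 957 = -109097/114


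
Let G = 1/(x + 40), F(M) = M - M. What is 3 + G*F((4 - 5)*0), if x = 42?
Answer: 3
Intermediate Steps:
F(M) = 0
G = 1/82 (G = 1/(42 + 40) = 1/82 ≈ 0.012195)
3 + G*F((4 - 5)*0) = 3 + (1/82)*0 = 3 + 0 = 3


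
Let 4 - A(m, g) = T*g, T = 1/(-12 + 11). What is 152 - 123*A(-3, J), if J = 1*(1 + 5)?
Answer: -1078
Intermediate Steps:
T = -1 (T = 1/(-1) = -1)
J = 6 (J = 1*6 = 6)
A(m, g) = 4 + g (A(m, g) = 4 - (-1)*g = 4 + g)
152 - 123*A(-3, J) = 152 - 123*(4 + 6) = 152 - 123*10 = 152 - 1230 = -1078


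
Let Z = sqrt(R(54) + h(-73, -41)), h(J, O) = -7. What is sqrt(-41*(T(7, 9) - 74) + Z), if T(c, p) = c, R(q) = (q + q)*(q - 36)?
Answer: sqrt(2747 + sqrt(1937)) ≈ 52.830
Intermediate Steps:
R(q) = 2*q*(-36 + q) (R(q) = (2*q)*(-36 + q) = 2*q*(-36 + q))
Z = sqrt(1937) (Z = sqrt(2*54*(-36 + 54) - 7) = sqrt(2*54*18 - 7) = sqrt(1944 - 7) = sqrt(1937) ≈ 44.011)
sqrt(-41*(T(7, 9) - 74) + Z) = sqrt(-41*(7 - 74) + sqrt(1937)) = sqrt(-41*(-67) + sqrt(1937)) = sqrt(2747 + sqrt(1937))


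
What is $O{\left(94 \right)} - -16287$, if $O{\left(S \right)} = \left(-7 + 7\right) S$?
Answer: $16287$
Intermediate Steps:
$O{\left(S \right)} = 0$ ($O{\left(S \right)} = 0 S = 0$)
$O{\left(94 \right)} - -16287 = 0 - -16287 = 0 + 16287 = 16287$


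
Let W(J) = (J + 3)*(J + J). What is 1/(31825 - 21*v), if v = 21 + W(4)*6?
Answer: 1/24328 ≈ 4.1105e-5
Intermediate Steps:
W(J) = 2*J*(3 + J) (W(J) = (3 + J)*(2*J) = 2*J*(3 + J))
v = 357 (v = 21 + (2*4*(3 + 4))*6 = 21 + (2*4*7)*6 = 21 + 56*6 = 21 + 336 = 357)
1/(31825 - 21*v) = 1/(31825 - 21*357) = 1/(31825 - 7497) = 1/24328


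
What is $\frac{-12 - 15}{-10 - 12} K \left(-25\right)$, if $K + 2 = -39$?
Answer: $\frac{27675}{22} \approx 1258.0$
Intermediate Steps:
$K = -41$ ($K = -2 - 39 = -41$)
$\frac{-12 - 15}{-10 - 12} K \left(-25\right) = \frac{-12 - 15}{-10 - 12} \left(-41\right) \left(-25\right) = - \frac{27}{-22} \left(-41\right) \left(-25\right) = \left(-27\right) \left(- \frac{1}{22}\right) \left(-41\right) \left(-25\right) = \frac{27}{22} \left(-41\right) \left(-25\right) = \left(- \frac{1107}{22}\right) \left(-25\right) = \frac{27675}{22}$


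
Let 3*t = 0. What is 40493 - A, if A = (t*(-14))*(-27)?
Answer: 40493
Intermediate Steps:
t = 0 (t = (⅓)*0 = 0)
A = 0 (A = (0*(-14))*(-27) = 0*(-27) = 0)
40493 - A = 40493 - 1*0 = 40493 + 0 = 40493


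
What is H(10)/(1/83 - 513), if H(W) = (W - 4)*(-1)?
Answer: 249/21289 ≈ 0.011696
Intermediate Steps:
H(W) = 4 - W (H(W) = (-4 + W)*(-1) = 4 - W)
H(10)/(1/83 - 513) = (4 - 1*10)/(1/83 - 513) = (4 - 10)/(1/83 - 513) = -6/(-42578/83) = -83/42578*(-6) = 249/21289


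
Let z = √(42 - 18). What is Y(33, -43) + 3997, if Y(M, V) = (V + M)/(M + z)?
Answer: 283765/71 + 4*√6/213 ≈ 3996.7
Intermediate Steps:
z = 2*√6 (z = √24 = 2*√6 ≈ 4.8990)
Y(M, V) = (M + V)/(M + 2*√6) (Y(M, V) = (V + M)/(M + 2*√6) = (M + V)/(M + 2*√6))
Y(33, -43) + 3997 = (33 - 43)/(33 + 2*√6) + 3997 = -10/(33 + 2*√6) + 3997 = 3997 - 10/(33 + 2*√6)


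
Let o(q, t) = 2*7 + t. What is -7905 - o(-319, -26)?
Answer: -7893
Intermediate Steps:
o(q, t) = 14 + t
-7905 - o(-319, -26) = -7905 - (14 - 26) = -7905 - 1*(-12) = -7905 + 12 = -7893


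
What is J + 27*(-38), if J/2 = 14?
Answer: -998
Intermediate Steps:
J = 28 (J = 2*14 = 28)
J + 27*(-38) = 28 + 27*(-38) = 28 - 1026 = -998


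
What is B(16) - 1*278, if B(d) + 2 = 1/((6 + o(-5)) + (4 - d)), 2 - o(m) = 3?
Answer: -1961/7 ≈ -280.14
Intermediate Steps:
o(m) = -1 (o(m) = 2 - 1*3 = 2 - 3 = -1)
B(d) = -2 + 1/(9 - d) (B(d) = -2 + 1/((6 - 1) + (4 - d)) = -2 + 1/(5 + (4 - d)) = -2 + 1/(9 - d))
B(16) - 1*278 = (17 - 2*16)/(-9 + 16) - 1*278 = (17 - 32)/7 - 278 = (⅐)*(-15) - 278 = -15/7 - 278 = -1961/7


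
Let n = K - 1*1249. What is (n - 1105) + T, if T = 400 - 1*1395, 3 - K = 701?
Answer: -4047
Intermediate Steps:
K = -698 (K = 3 - 1*701 = 3 - 701 = -698)
T = -995 (T = 400 - 1395 = -995)
n = -1947 (n = -698 - 1*1249 = -698 - 1249 = -1947)
(n - 1105) + T = (-1947 - 1105) - 995 = -3052 - 995 = -4047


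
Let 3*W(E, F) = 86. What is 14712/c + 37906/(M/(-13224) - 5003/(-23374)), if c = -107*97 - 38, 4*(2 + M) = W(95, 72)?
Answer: 12626015043107832/71164891787 ≈ 1.7742e+5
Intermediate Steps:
W(E, F) = 86/3 (W(E, F) = (⅓)*86 = 86/3)
M = 31/6 (M = -2 + (¼)*(86/3) = -2 + 43/6 = 31/6 ≈ 5.1667)
c = -10417 (c = -10379 - 38 = -10417)
14712/c + 37906/(M/(-13224) - 5003/(-23374)) = 14712/(-10417) + 37906/((31/6)/(-13224) - 5003/(-23374)) = 14712*(-1/10417) + 37906/((31/6)*(-1/13224) - 5003*(-1/23374)) = -14712/10417 + 37906/(-31/79344 + 5003/23374) = -14712/10417 + 37906/(6831611/31975632) = -14712/10417 + 37906*(31975632/6831611) = -14712/10417 + 1212068306592/6831611 = 12626015043107832/71164891787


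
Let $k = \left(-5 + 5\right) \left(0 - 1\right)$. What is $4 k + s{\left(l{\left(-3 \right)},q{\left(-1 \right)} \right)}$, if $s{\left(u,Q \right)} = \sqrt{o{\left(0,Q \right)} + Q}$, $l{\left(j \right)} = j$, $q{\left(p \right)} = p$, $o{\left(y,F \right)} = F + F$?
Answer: $i \sqrt{3} \approx 1.732 i$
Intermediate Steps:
$o{\left(y,F \right)} = 2 F$
$k = 0$ ($k = 0 \left(-1\right) = 0$)
$s{\left(u,Q \right)} = \sqrt{3} \sqrt{Q}$ ($s{\left(u,Q \right)} = \sqrt{2 Q + Q} = \sqrt{3 Q} = \sqrt{3} \sqrt{Q}$)
$4 k + s{\left(l{\left(-3 \right)},q{\left(-1 \right)} \right)} = 4 \cdot 0 + \sqrt{3} \sqrt{-1} = 0 + \sqrt{3} i = 0 + i \sqrt{3} = i \sqrt{3}$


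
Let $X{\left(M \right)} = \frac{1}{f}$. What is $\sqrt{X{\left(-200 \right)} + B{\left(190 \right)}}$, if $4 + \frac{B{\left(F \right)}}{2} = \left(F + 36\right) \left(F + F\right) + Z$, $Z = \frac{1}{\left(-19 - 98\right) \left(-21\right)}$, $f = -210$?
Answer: $\frac{\sqrt{11520454062390}}{8190} \approx 414.43$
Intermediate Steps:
$X{\left(M \right)} = - \frac{1}{210}$ ($X{\left(M \right)} = \frac{1}{-210} = - \frac{1}{210}$)
$Z = \frac{1}{2457}$ ($Z = \frac{1}{-117} \left(- \frac{1}{21}\right) = \left(- \frac{1}{117}\right) \left(- \frac{1}{21}\right) = \frac{1}{2457} \approx 0.000407$)
$B{\left(F \right)} = - \frac{19654}{2457} + 4 F \left(36 + F\right)$ ($B{\left(F \right)} = -8 + 2 \left(\left(F + 36\right) \left(F + F\right) + \frac{1}{2457}\right) = -8 + 2 \left(\left(36 + F\right) 2 F + \frac{1}{2457}\right) = -8 + 2 \left(2 F \left(36 + F\right) + \frac{1}{2457}\right) = -8 + 2 \left(\frac{1}{2457} + 2 F \left(36 + F\right)\right) = -8 + \left(\frac{2}{2457} + 4 F \left(36 + F\right)\right) = - \frac{19654}{2457} + 4 F \left(36 + F\right)$)
$\sqrt{X{\left(-200 \right)} + B{\left(190 \right)}} = \sqrt{- \frac{1}{210} + \left(- \frac{19654}{2457} + 4 \cdot 190^{2} + 144 \cdot 190\right)} = \sqrt{- \frac{1}{210} + \left(- \frac{19654}{2457} + 4 \cdot 36100 + 27360\right)} = \sqrt{- \frac{1}{210} + \left(- \frac{19654}{2457} + 144400 + 27360\right)} = \sqrt{- \frac{1}{210} + \frac{421994666}{2457}} = \sqrt{\frac{4219946543}{24570}} = \frac{\sqrt{11520454062390}}{8190}$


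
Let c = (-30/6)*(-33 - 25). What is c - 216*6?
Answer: -1006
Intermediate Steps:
c = 290 (c = -30*1/6*(-58) = -5*(-58) = 290)
c - 216*6 = 290 - 216*6 = 290 - 1*1296 = 290 - 1296 = -1006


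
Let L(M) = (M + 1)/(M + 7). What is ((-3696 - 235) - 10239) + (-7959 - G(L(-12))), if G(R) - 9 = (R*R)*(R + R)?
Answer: -2769912/125 ≈ -22159.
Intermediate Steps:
L(M) = (1 + M)/(7 + M)
G(R) = 9 + 2*R³ (G(R) = 9 + (R*R)*(R + R) = 9 + R²*(2*R) = 9 + 2*R³)
((-3696 - 235) - 10239) + (-7959 - G(L(-12))) = ((-3696 - 235) - 10239) + (-7959 - (9 + 2*((1 - 12)/(7 - 12))³)) = (-3931 - 10239) + (-7959 - (9 + 2*(-11/(-5))³)) = -14170 + (-7959 - (9 + 2*(-⅕*(-11))³)) = -14170 + (-7959 - (9 + 2*(11/5)³)) = -14170 + (-7959 - (9 + 2*(1331/125))) = -14170 + (-7959 - (9 + 2662/125)) = -14170 + (-7959 - 1*3787/125) = -14170 + (-7959 - 3787/125) = -14170 - 998662/125 = -2769912/125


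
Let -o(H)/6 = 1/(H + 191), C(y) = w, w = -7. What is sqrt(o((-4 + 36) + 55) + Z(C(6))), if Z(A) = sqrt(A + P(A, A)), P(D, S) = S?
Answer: sqrt(-417 + 19321*I*sqrt(14))/139 ≈ 1.3638 + 1.3717*I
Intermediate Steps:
C(y) = -7
o(H) = -6/(191 + H) (o(H) = -6/(H + 191) = -6/(191 + H))
Z(A) = sqrt(2)*sqrt(A) (Z(A) = sqrt(A + A) = sqrt(2*A) = sqrt(2)*sqrt(A))
sqrt(o((-4 + 36) + 55) + Z(C(6))) = sqrt(-6/(191 + ((-4 + 36) + 55)) + sqrt(2)*sqrt(-7)) = sqrt(-6/(191 + (32 + 55)) + sqrt(2)*(I*sqrt(7))) = sqrt(-6/(191 + 87) + I*sqrt(14)) = sqrt(-6/278 + I*sqrt(14)) = sqrt(-6*1/278 + I*sqrt(14)) = sqrt(-3/139 + I*sqrt(14))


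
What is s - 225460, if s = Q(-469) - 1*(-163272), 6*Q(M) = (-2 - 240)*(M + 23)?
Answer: -132598/3 ≈ -44199.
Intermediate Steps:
Q(M) = -2783/3 - 121*M/3 (Q(M) = ((-2 - 240)*(M + 23))/6 = (-242*(23 + M))/6 = (-5566 - 242*M)/6 = -2783/3 - 121*M/3)
s = 543782/3 (s = (-2783/3 - 121/3*(-469)) - 1*(-163272) = (-2783/3 + 56749/3) + 163272 = 53966/3 + 163272 = 543782/3 ≈ 1.8126e+5)
s - 225460 = 543782/3 - 225460 = -132598/3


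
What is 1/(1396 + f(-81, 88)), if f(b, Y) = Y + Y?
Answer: 1/1572 ≈ 0.00063613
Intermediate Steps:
f(b, Y) = 2*Y
1/(1396 + f(-81, 88)) = 1/(1396 + 2*88) = 1/(1396 + 176) = 1/1572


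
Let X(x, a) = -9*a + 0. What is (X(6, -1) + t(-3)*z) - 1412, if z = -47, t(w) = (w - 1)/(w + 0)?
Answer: -4397/3 ≈ -1465.7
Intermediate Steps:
X(x, a) = -9*a
t(w) = (-1 + w)/w
(X(6, -1) + t(-3)*z) - 1412 = (-9*(-1) + ((-1 - 3)/(-3))*(-47)) - 1412 = (9 - ⅓*(-4)*(-47)) - 1412 = (9 + (4/3)*(-47)) - 1412 = (9 - 188/3) - 1412 = -161/3 - 1412 = -4397/3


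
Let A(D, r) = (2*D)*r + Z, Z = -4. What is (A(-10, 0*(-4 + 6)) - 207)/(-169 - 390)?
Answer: 211/559 ≈ 0.37746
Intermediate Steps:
A(D, r) = -4 + 2*D*r (A(D, r) = (2*D)*r - 4 = 2*D*r - 4 = -4 + 2*D*r)
(A(-10, 0*(-4 + 6)) - 207)/(-169 - 390) = ((-4 + 2*(-10)*(0*(-4 + 6))) - 207)/(-169 - 390) = ((-4 + 2*(-10)*(0*2)) - 207)/(-559) = ((-4 + 2*(-10)*0) - 207)*(-1/559) = ((-4 + 0) - 207)*(-1/559) = (-4 - 207)*(-1/559) = -211*(-1/559) = 211/559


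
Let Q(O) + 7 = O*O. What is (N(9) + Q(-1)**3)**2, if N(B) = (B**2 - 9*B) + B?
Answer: 42849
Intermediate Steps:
Q(O) = -7 + O**2 (Q(O) = -7 + O*O = -7 + O**2)
N(B) = B**2 - 8*B
(N(9) + Q(-1)**3)**2 = (9*(-8 + 9) + (-7 + (-1)**2)**3)**2 = (9*1 + (-7 + 1)**3)**2 = (9 + (-6)**3)**2 = (9 - 216)**2 = (-207)**2 = 42849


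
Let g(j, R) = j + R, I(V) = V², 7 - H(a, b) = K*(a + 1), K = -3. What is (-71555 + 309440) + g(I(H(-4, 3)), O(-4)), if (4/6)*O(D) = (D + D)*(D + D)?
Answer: 237985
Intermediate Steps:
H(a, b) = 10 + 3*a (H(a, b) = 7 - (-3)*(a + 1) = 7 - (-3)*(1 + a) = 7 - (-3 - 3*a) = 7 + (3 + 3*a) = 10 + 3*a)
O(D) = 6*D² (O(D) = 3*((D + D)*(D + D))/2 = 3*((2*D)*(2*D))/2 = 3*(4*D²)/2 = 6*D²)
g(j, R) = R + j
(-71555 + 309440) + g(I(H(-4, 3)), O(-4)) = (-71555 + 309440) + (6*(-4)² + (10 + 3*(-4))²) = 237885 + (6*16 + (10 - 12)²) = 237885 + (96 + (-2)²) = 237885 + (96 + 4) = 237885 + 100 = 237985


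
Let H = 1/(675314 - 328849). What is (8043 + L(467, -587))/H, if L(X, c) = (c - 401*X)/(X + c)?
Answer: 13315966517/4 ≈ 3.3290e+9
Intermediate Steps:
L(X, c) = (c - 401*X)/(X + c)
H = 1/346465 ≈ 2.8863e-6
(8043 + L(467, -587))/H = (8043 + (-587 - 401*467)/(467 - 587))/(1/346465) = (8043 + (-587 - 187267)/(-120))*346465 = (8043 - 1/120*(-187854))*346465 = (8043 + 31309/20)*346465 = (192169/20)*346465 = 13315966517/4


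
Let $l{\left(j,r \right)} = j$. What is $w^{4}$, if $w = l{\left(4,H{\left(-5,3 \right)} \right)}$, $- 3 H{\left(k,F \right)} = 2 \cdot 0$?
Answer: $256$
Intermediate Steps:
$H{\left(k,F \right)} = 0$ ($H{\left(k,F \right)} = - \frac{2 \cdot 0}{3} = \left(- \frac{1}{3}\right) 0 = 0$)
$w = 4$
$w^{4} = 4^{4} = 256$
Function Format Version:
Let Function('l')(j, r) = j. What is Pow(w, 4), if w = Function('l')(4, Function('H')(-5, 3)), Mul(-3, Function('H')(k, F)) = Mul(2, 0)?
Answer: 256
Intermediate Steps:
Function('H')(k, F) = 0 (Function('H')(k, F) = Mul(Rational(-1, 3), Mul(2, 0)) = Mul(Rational(-1, 3), 0) = 0)
w = 4
Pow(w, 4) = Pow(4, 4) = 256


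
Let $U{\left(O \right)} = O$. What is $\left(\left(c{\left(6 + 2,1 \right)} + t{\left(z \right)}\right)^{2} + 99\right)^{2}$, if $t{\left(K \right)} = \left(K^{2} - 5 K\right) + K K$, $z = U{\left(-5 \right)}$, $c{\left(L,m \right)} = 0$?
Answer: $32764176$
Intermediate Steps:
$z = -5$
$t{\left(K \right)} = - 5 K + 2 K^{2}$ ($t{\left(K \right)} = \left(K^{2} - 5 K\right) + K^{2} = - 5 K + 2 K^{2}$)
$\left(\left(c{\left(6 + 2,1 \right)} + t{\left(z \right)}\right)^{2} + 99\right)^{2} = \left(\left(0 - 5 \left(-5 + 2 \left(-5\right)\right)\right)^{2} + 99\right)^{2} = \left(\left(0 - 5 \left(-5 - 10\right)\right)^{2} + 99\right)^{2} = \left(\left(0 - -75\right)^{2} + 99\right)^{2} = \left(\left(0 + 75\right)^{2} + 99\right)^{2} = \left(75^{2} + 99\right)^{2} = \left(5625 + 99\right)^{2} = 5724^{2} = 32764176$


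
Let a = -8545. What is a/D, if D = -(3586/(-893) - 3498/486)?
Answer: -123617097/162217 ≈ -762.05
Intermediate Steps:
D = 811085/72333 (D = -(3586*(-1/893) - 3498*1/486) = -(-3586/893 - 583/81) = -1*(-811085/72333) = 811085/72333 ≈ 11.213)
a/D = -8545/811085/72333 = -8545*72333/811085 = -123617097/162217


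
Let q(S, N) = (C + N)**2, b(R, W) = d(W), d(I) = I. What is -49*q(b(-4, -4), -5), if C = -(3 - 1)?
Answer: -2401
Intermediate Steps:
b(R, W) = W
C = -2 (C = -1*2 = -2)
q(S, N) = (-2 + N)**2
-49*q(b(-4, -4), -5) = -49*(-2 - 5)**2 = -49*(-7)**2 = -49*49 = -2401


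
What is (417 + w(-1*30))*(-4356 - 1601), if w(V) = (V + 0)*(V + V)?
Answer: -13206669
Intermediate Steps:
w(V) = 2*V² (w(V) = V*(2*V) = 2*V²)
(417 + w(-1*30))*(-4356 - 1601) = (417 + 2*(-1*30)²)*(-4356 - 1601) = (417 + 2*(-30)²)*(-5957) = (417 + 2*900)*(-5957) = (417 + 1800)*(-5957) = 2217*(-5957) = -13206669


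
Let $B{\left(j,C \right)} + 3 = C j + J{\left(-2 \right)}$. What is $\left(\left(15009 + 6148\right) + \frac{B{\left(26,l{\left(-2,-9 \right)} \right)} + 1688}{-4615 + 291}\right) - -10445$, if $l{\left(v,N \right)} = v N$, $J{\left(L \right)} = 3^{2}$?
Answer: $\frac{63203}{2} \approx 31602.0$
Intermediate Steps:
$J{\left(L \right)} = 9$
$l{\left(v,N \right)} = N v$
$B{\left(j,C \right)} = 6 + C j$ ($B{\left(j,C \right)} = -3 + \left(C j + 9\right) = -3 + \left(9 + C j\right) = 6 + C j$)
$\left(\left(15009 + 6148\right) + \frac{B{\left(26,l{\left(-2,-9 \right)} \right)} + 1688}{-4615 + 291}\right) - -10445 = \left(\left(15009 + 6148\right) + \frac{\left(6 + \left(-9\right) \left(-2\right) 26\right) + 1688}{-4615 + 291}\right) - -10445 = \left(21157 + \frac{\left(6 + 18 \cdot 26\right) + 1688}{-4324}\right) + 10445 = \left(21157 + \left(\left(6 + 468\right) + 1688\right) \left(- \frac{1}{4324}\right)\right) + 10445 = \left(21157 + \left(474 + 1688\right) \left(- \frac{1}{4324}\right)\right) + 10445 = \left(21157 + 2162 \left(- \frac{1}{4324}\right)\right) + 10445 = \left(21157 - \frac{1}{2}\right) + 10445 = \frac{42313}{2} + 10445 = \frac{63203}{2}$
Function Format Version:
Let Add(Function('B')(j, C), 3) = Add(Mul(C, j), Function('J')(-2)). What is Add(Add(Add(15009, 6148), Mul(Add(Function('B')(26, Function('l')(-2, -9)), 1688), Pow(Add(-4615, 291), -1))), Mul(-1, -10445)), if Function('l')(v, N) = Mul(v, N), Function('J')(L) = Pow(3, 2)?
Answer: Rational(63203, 2) ≈ 31602.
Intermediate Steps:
Function('J')(L) = 9
Function('l')(v, N) = Mul(N, v)
Function('B')(j, C) = Add(6, Mul(C, j)) (Function('B')(j, C) = Add(-3, Add(Mul(C, j), 9)) = Add(-3, Add(9, Mul(C, j))) = Add(6, Mul(C, j)))
Add(Add(Add(15009, 6148), Mul(Add(Function('B')(26, Function('l')(-2, -9)), 1688), Pow(Add(-4615, 291), -1))), Mul(-1, -10445)) = Add(Add(Add(15009, 6148), Mul(Add(Add(6, Mul(Mul(-9, -2), 26)), 1688), Pow(Add(-4615, 291), -1))), Mul(-1, -10445)) = Add(Add(21157, Mul(Add(Add(6, Mul(18, 26)), 1688), Pow(-4324, -1))), 10445) = Add(Add(21157, Mul(Add(Add(6, 468), 1688), Rational(-1, 4324))), 10445) = Add(Add(21157, Mul(Add(474, 1688), Rational(-1, 4324))), 10445) = Add(Add(21157, Mul(2162, Rational(-1, 4324))), 10445) = Add(Add(21157, Rational(-1, 2)), 10445) = Add(Rational(42313, 2), 10445) = Rational(63203, 2)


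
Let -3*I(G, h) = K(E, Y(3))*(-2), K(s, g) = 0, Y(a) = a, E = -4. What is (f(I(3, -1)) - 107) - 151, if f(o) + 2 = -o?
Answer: -260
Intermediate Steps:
I(G, h) = 0 (I(G, h) = -0*(-2) = -1/3*0 = 0)
f(o) = -2 - o
(f(I(3, -1)) - 107) - 151 = ((-2 - 1*0) - 107) - 151 = ((-2 + 0) - 107) - 151 = (-2 - 107) - 151 = -109 - 151 = -260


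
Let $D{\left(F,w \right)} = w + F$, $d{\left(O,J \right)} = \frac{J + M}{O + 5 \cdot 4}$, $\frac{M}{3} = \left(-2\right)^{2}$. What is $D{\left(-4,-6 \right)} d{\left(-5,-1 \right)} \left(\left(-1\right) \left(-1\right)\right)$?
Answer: $- \frac{22}{3} \approx -7.3333$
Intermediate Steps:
$M = 12$ ($M = 3 \left(-2\right)^{2} = 3 \cdot 4 = 12$)
$d{\left(O,J \right)} = \frac{12 + J}{20 + O}$ ($d{\left(O,J \right)} = \frac{J + 12}{O + 5 \cdot 4} = \frac{12 + J}{O + 20} = \frac{12 + J}{20 + O}$)
$D{\left(F,w \right)} = F + w$
$D{\left(-4,-6 \right)} d{\left(-5,-1 \right)} \left(\left(-1\right) \left(-1\right)\right) = \left(-4 - 6\right) \frac{12 - 1}{20 - 5} \left(\left(-1\right) \left(-1\right)\right) = - 10 \cdot \frac{1}{15} \cdot 11 \cdot 1 = \left(-10\right) \frac{11}{15} \cdot 1 = \left(- \frac{22}{3}\right) 1 = - \frac{22}{3}$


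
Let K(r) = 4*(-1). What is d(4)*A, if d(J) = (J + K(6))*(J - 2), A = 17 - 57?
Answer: 0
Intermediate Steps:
A = -40
K(r) = -4
d(J) = (-4 + J)*(-2 + J) (d(J) = (J - 4)*(J - 2) = (-4 + J)*(-2 + J))
d(4)*A = (8 + 4² - 6*4)*(-40) = (8 + 16 - 24)*(-40) = 0*(-40) = 0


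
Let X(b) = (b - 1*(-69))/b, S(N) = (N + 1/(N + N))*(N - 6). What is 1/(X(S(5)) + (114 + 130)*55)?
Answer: 17/227927 ≈ 7.4585e-5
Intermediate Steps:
S(N) = (-6 + N)*(N + 1/(2*N)) (S(N) = (N + 1/(2*N))*(-6 + N) = (-6 + N)*(N + 1/(2*N)))
X(b) = (69 + b)/b (X(b) = (b + 69)/b = (69 + b)/b)
1/(X(S(5)) + (114 + 130)*55) = 1/((69 + (½ + 5² - 6*5 - 3/5))/(½ + 5² - 6*5 - 3/5) + (114 + 130)*55) = 1/((69 + (½ + 25 - 30 - 3*⅕))/(½ + 25 - 30 - 3*⅕) + 244*55) = 1/((69 + (½ + 25 - 30 - ⅗))/(½ + 25 - 30 - ⅗) + 13420) = 1/((69 - 51/10)/(-51/10) + 13420) = 1/(-10/51*639/10 + 13420) = 1/(-213/17 + 13420) = 1/(227927/17) = 17/227927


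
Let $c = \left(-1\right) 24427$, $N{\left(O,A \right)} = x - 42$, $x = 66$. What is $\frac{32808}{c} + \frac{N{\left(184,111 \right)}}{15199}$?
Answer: $- \frac{498062544}{371265973} \approx -1.3415$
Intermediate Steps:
$N{\left(O,A \right)} = 24$ ($N{\left(O,A \right)} = 66 - 42 = 24$)
$c = -24427$
$\frac{32808}{c} + \frac{N{\left(184,111 \right)}}{15199} = \frac{32808}{-24427} + \frac{24}{15199} = 32808 \left(- \frac{1}{24427}\right) + 24 \cdot \frac{1}{15199} = - \frac{32808}{24427} + \frac{24}{15199} = - \frac{498062544}{371265973}$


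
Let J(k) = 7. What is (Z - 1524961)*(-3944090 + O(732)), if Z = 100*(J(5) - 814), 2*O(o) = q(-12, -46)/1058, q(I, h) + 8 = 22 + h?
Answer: 3350089032901498/529 ≈ 6.3329e+12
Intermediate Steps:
q(I, h) = 14 + h (q(I, h) = -8 + (22 + h) = 14 + h)
O(o) = -8/529 (O(o) = ((14 - 46)/1058)/2 = (-32*1/1058)/2 = (½)*(-16/529) = -8/529)
Z = -80700 (Z = 100*(7 - 814) = 100*(-807) = -80700)
(Z - 1524961)*(-3944090 + O(732)) = (-80700 - 1524961)*(-3944090 - 8/529) = -1605661*(-2086423618/529) = 3350089032901498/529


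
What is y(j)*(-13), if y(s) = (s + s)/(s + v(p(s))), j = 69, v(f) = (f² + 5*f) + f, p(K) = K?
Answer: -13/38 ≈ -0.34211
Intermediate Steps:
v(f) = f² + 6*f
y(s) = 2*s/(s + s*(6 + s)) (y(s) = (s + s)/(s + s*(6 + s)) = (2*s)/(s + s*(6 + s)) = 2*s/(s + s*(6 + s)))
y(j)*(-13) = (2/(7 + 69))*(-13) = (2/76)*(-13) = (2*(1/76))*(-13) = (1/38)*(-13) = -13/38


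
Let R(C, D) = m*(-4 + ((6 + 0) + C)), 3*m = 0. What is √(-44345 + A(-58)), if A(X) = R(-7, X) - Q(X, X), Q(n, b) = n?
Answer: I*√44287 ≈ 210.44*I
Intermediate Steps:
m = 0 (m = (⅓)*0 = 0)
R(C, D) = 0 (R(C, D) = 0*(-4 + ((6 + 0) + C)) = 0*(-4 + (6 + C)) = 0*(2 + C) = 0)
A(X) = -X (A(X) = 0 - X = -X)
√(-44345 + A(-58)) = √(-44345 - 1*(-58)) = √(-44345 + 58) = √(-44287) = I*√44287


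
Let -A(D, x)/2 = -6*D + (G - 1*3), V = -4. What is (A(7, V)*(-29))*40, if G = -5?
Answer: -116000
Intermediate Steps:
A(D, x) = 16 + 12*D (A(D, x) = -2*(-6*D + (-5 - 1*3)) = -2*(-6*D + (-5 - 3)) = -2*(-6*D - 8) = -2*(-8 - 6*D) = 16 + 12*D)
(A(7, V)*(-29))*40 = ((16 + 12*7)*(-29))*40 = ((16 + 84)*(-29))*40 = (100*(-29))*40 = -2900*40 = -116000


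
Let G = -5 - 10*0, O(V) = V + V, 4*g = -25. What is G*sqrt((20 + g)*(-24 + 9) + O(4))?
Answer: -5*I*sqrt(793)/2 ≈ -70.401*I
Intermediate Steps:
g = -25/4 (g = (1/4)*(-25) = -25/4 ≈ -6.2500)
O(V) = 2*V
G = -5 (G = -5 + 0 = -5)
G*sqrt((20 + g)*(-24 + 9) + O(4)) = -5*sqrt((20 - 25/4)*(-24 + 9) + 2*4) = -5*sqrt((55/4)*(-15) + 8) = -5*sqrt(-825/4 + 8) = -5*I*sqrt(793)/2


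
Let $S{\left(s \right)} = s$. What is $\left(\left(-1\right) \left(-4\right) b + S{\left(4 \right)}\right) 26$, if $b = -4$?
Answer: $-312$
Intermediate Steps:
$\left(\left(-1\right) \left(-4\right) b + S{\left(4 \right)}\right) 26 = \left(\left(-1\right) \left(-4\right) \left(-4\right) + 4\right) 26 = \left(4 \left(-4\right) + 4\right) 26 = \left(-16 + 4\right) 26 = \left(-12\right) 26 = -312$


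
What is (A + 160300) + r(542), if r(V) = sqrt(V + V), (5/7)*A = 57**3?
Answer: 2097851/5 + 2*sqrt(271) ≈ 4.1960e+5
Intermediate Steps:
A = 1296351/5 (A = (7/5)*57**3 = (7/5)*185193 = 1296351/5 ≈ 2.5927e+5)
r(V) = sqrt(2)*sqrt(V) (r(V) = sqrt(2*V) = sqrt(2)*sqrt(V))
(A + 160300) + r(542) = (1296351/5 + 160300) + sqrt(2)*sqrt(542) = 2097851/5 + 2*sqrt(271)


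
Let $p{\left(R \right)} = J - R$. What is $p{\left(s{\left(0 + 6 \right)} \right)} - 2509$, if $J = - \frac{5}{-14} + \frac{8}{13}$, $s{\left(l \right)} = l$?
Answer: $- \frac{457553}{182} \approx -2514.0$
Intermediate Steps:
$J = \frac{177}{182}$ ($J = \left(-5\right) \left(- \frac{1}{14}\right) + 8 \cdot \frac{1}{13} = \frac{5}{14} + \frac{8}{13} = \frac{177}{182} \approx 0.97253$)
$p{\left(R \right)} = \frac{177}{182} - R$
$p{\left(s{\left(0 + 6 \right)} \right)} - 2509 = \left(\frac{177}{182} - \left(0 + 6\right)\right) - 2509 = \left(\frac{177}{182} - 6\right) - 2509 = - \frac{915}{182} - 2509 = - \frac{457553}{182}$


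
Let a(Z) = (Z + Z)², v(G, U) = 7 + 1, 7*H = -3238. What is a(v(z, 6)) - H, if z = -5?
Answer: 5030/7 ≈ 718.57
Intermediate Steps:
H = -3238/7 (H = (⅐)*(-3238) = -3238/7 ≈ -462.57)
v(G, U) = 8
a(Z) = 4*Z² (a(Z) = (2*Z)² = 4*Z²)
a(v(z, 6)) - H = 4*8² - 1*(-3238/7) = 4*64 + 3238/7 = 256 + 3238/7 = 5030/7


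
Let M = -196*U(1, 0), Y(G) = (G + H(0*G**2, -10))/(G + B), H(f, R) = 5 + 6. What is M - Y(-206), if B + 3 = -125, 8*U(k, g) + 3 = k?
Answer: 16171/334 ≈ 48.416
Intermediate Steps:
U(k, g) = -3/8 + k/8
B = -128 (B = -3 - 125 = -128)
H(f, R) = 11
Y(G) = (11 + G)/(-128 + G) (Y(G) = (G + 11)/(G - 128) = (11 + G)/(-128 + G))
M = 49 (M = -196*(-3/8 + (1/8)*1) = -196*(-3/8 + 1/8) = -196*(-1/4) = 49)
M - Y(-206) = 49 - (11 - 206)/(-128 - 206) = 49 - (-195)/(-334) = 49 - (-1)*(-195)/334 = 49 - 1*195/334 = 49 - 195/334 = 16171/334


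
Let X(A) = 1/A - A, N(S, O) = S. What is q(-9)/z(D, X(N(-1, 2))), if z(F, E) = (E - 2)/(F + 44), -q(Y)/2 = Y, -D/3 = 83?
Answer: 1845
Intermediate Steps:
D = -249 (D = -3*83 = -249)
q(Y) = -2*Y
z(F, E) = (-2 + E)/(44 + F)
q(-9)/z(D, X(N(-1, 2))) = (-2*(-9))/(((-2 + (1/(-1) - 1*(-1)))/(44 - 249))) = 18/(((-2 + (-1 + 1))/(-205))) = 18/((-(-2 + 0)/205)) = 18/((-1/205*(-2))) = 18/(2/205) = 18*(205/2) = 1845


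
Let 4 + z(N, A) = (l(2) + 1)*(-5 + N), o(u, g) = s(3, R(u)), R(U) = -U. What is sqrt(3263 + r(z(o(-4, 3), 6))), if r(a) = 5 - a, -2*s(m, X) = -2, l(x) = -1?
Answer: 2*sqrt(818) ≈ 57.201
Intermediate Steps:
s(m, X) = 1 (s(m, X) = -1/2*(-2) = 1)
o(u, g) = 1
z(N, A) = -4 (z(N, A) = -4 + (-1 + 1)*(-5 + N) = -4 + 0*(-5 + N) = -4 + 0 = -4)
sqrt(3263 + r(z(o(-4, 3), 6))) = sqrt(3263 + (5 - 1*(-4))) = sqrt(3263 + (5 + 4)) = sqrt(3263 + 9) = sqrt(3272) = 2*sqrt(818)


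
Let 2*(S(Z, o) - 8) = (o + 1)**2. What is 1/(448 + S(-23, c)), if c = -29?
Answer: 1/848 ≈ 0.0011792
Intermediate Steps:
S(Z, o) = 8 + (1 + o)**2/2 (S(Z, o) = 8 + (o + 1)**2/2 = 8 + (1 + o)**2/2)
1/(448 + S(-23, c)) = 1/(448 + (8 + (1 - 29)**2/2)) = 1/(448 + (8 + (1/2)*(-28)**2)) = 1/(448 + (8 + (1/2)*784)) = 1/(448 + (8 + 392)) = 1/(448 + 400) = 1/848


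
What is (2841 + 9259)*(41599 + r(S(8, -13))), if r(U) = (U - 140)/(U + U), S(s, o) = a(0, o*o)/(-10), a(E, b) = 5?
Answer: 505047950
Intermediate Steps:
S(s, o) = -½ (S(s, o) = 5/(-10) = 5*(-⅒) = -½)
r(U) = (-140 + U)/(2*U) (r(U) = (-140 + U)/((2*U)) = (-140 + U)*(1/(2*U)) = (-140 + U)/(2*U))
(2841 + 9259)*(41599 + r(S(8, -13))) = (2841 + 9259)*(41599 + (-140 - ½)/(2*(-½))) = 12100*(41599 + (½)*(-2)*(-281/2)) = 12100*(41599 + 281/2) = 12100*(83479/2) = 505047950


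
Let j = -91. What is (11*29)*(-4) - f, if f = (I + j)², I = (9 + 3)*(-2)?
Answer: -14501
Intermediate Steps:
I = -24 (I = 12*(-2) = -24)
f = 13225 (f = (-24 - 91)² = (-115)² = 13225)
(11*29)*(-4) - f = (11*29)*(-4) - 1*13225 = 319*(-4) - 13225 = -1276 - 13225 = -14501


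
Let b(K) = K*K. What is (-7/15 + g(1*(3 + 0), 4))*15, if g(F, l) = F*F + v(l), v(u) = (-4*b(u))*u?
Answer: -3712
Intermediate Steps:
b(K) = K²
v(u) = -4*u³ (v(u) = (-4*u²)*u = -4*u³)
g(F, l) = F² - 4*l³ (g(F, l) = F*F - 4*l³ = F² - 4*l³)
(-7/15 + g(1*(3 + 0), 4))*15 = (-7/15 + ((1*(3 + 0))² - 4*4³))*15 = (-7*1/15 + ((1*3)² - 4*64))*15 = (-7/15 + (3² - 256))*15 = (-7/15 + (9 - 256))*15 = (-7/15 - 247)*15 = -3712/15*15 = -3712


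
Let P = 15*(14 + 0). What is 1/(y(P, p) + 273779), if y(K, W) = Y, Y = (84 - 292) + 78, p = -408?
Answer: 1/273649 ≈ 3.6543e-6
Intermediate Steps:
Y = -130 (Y = -208 + 78 = -130)
P = 210 (P = 15*14 = 210)
y(K, W) = -130
1/(y(P, p) + 273779) = 1/(-130 + 273779) = 1/273649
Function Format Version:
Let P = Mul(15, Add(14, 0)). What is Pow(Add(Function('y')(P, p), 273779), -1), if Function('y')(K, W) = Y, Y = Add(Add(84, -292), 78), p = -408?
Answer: Rational(1, 273649) ≈ 3.6543e-6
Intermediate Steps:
Y = -130 (Y = Add(-208, 78) = -130)
P = 210 (P = Mul(15, 14) = 210)
Function('y')(K, W) = -130
Pow(Add(Function('y')(P, p), 273779), -1) = Pow(Add(-130, 273779), -1) = Pow(273649, -1) = Rational(1, 273649)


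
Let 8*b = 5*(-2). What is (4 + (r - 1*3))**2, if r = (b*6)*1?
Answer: 169/4 ≈ 42.250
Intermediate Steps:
b = -5/4 (b = (5*(-2))/8 = (1/8)*(-10) = -5/4 ≈ -1.2500)
r = -15/2 (r = -5/4*6*1 = -15/2*1 = -15/2 ≈ -7.5000)
(4 + (r - 1*3))**2 = (4 + (-15/2 - 1*3))**2 = (4 + (-15/2 - 3))**2 = (4 - 21/2)**2 = (-13/2)**2 = 169/4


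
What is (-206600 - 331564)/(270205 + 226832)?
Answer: -179388/165679 ≈ -1.0827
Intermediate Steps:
(-206600 - 331564)/(270205 + 226832) = -538164/497037 = -538164*1/497037 = -179388/165679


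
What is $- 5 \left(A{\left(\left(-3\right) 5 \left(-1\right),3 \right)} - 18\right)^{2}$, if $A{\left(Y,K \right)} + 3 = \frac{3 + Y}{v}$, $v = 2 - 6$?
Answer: $- \frac{13005}{4} \approx -3251.3$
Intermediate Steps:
$v = -4$ ($v = 2 - 6 = -4$)
$A{\left(Y,K \right)} = - \frac{15}{4} - \frac{Y}{4}$ ($A{\left(Y,K \right)} = -3 + \frac{3 + Y}{-4} = -3 + \left(3 + Y\right) \left(- \frac{1}{4}\right) = -3 - \left(\frac{3}{4} + \frac{Y}{4}\right) = - \frac{15}{4} - \frac{Y}{4}$)
$- 5 \left(A{\left(\left(-3\right) 5 \left(-1\right),3 \right)} - 18\right)^{2} = - 5 \left(\left(- \frac{15}{4} - \frac{\left(-3\right) 5 \left(-1\right)}{4}\right) - 18\right)^{2} = - 5 \left(\left(- \frac{15}{4} - \frac{\left(-15\right) \left(-1\right)}{4}\right) - 18\right)^{2} = - 5 \left(\left(- \frac{15}{4} - \frac{15}{4}\right) - 18\right)^{2} = - 5 \left(- \frac{15}{2} - 18\right)^{2} = - 5 \left(- \frac{51}{2}\right)^{2} = \left(-5\right) \frac{2601}{4} = - \frac{13005}{4}$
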